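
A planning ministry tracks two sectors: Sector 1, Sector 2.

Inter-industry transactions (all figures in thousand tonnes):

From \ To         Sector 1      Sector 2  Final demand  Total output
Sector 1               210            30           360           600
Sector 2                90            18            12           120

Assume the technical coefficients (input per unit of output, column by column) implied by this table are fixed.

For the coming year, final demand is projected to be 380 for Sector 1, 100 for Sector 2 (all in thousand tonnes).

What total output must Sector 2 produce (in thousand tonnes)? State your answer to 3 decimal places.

x_2 = 236.893

Technical coefficients a_ij = z_ij / X_j:
  a_11 = 210/600 = 0.35, a_21 = 90/600 = 0.15
  a_12 = 30/120 = 0.25, a_22 = 18/120 = 0.15
I − A =
  [   0.65    -0.25]
  [  -0.15     0.85]
det(I−A) = (0.65)(0.85) − (-0.25)(-0.15) = 0.5150
adj(I−A) = [[0.85, 0.25], [0.15, 0.65]]
(I − A)⁻¹ = adj(I−A) / det(I−A) ≈
  [   1.6505     0.4854]
  [   0.2913     1.2621]
x = (I − A)⁻¹ d = adj(I−A)·d / det(I−A), with det(I−A) = 0.5150:
  x_1 = (0.85·380 + 0.25·100) / 0.5150 = 348.00 / 0.5150 ≈ 675.728
  x_2 = (0.15·380 + 0.65·100) / 0.5150 = 122.00 / 0.5150 ≈ 236.893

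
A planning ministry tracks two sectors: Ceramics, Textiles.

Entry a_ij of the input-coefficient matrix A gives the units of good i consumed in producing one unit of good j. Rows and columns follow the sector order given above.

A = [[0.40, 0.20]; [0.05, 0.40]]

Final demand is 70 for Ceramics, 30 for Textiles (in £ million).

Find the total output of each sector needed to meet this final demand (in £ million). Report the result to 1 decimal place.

I − A =
  [   0.60    -0.20]
  [  -0.05     0.60]
det(I−A) = (0.60)(0.60) − (-0.20)(-0.05) = 0.3500
adj(I−A) = [[0.60, 0.20], [0.05, 0.60]]
(I − A)⁻¹ = adj(I−A) / det(I−A) ≈
  [   1.7143     0.5714]
  [   0.1429     1.7143]
x = (I − A)⁻¹ d = adj(I−A)·d / det(I−A), with det(I−A) = 0.3500:
  x_C = (0.60·70 + 0.20·30) / 0.3500 = 48.00 / 0.3500 ≈ 137.1
  x_T = (0.05·70 + 0.60·30) / 0.3500 = 21.50 / 0.3500 ≈ 61.4

x_C = 137.1, x_T = 61.4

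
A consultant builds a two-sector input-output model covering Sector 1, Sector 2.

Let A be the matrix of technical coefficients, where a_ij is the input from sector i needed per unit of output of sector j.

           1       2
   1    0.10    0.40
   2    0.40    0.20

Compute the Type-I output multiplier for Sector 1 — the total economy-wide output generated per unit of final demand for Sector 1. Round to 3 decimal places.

I − A =
  [   0.90    -0.40]
  [  -0.40     0.80]
det(I−A) = (0.90)(0.80) − (-0.40)(-0.40) = 0.5600
adj(I−A) = [[0.80, 0.40], [0.40, 0.90]]
(I − A)⁻¹ = adj(I−A) / det(I−A) ≈
  [   1.4286     0.7143]
  [   0.7143     1.6071]
The output multiplier for sector j is the column-j sum of the Leontief inverse (I − A)⁻¹ = adj(I−A) / det(I−A).
Column 1 of adj(I−A): (0.80, 0.40); det(I−A) = 0.5600.
m_1 = (0.80 + 0.40) / 0.5600 = 1.20 / 0.5600 ≈ 2.143.

m_1 = 2.143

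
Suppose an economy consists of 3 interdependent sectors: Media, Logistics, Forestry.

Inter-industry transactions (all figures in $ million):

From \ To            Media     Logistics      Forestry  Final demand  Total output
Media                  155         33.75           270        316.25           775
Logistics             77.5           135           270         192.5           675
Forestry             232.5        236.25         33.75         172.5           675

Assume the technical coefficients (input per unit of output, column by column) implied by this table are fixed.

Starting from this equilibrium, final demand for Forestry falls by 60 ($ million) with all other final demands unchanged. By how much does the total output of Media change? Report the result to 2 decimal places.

Technical coefficients a_ij = z_ij / X_j:
  a_11 = 155/775 = 0.20, a_21 = 77.5/775 = 0.10, a_31 = 232.5/775 = 0.30
  a_12 = 33.75/675 = 0.05, a_22 = 135/675 = 0.20, a_32 = 236.25/675 = 0.35
  a_13 = 270/675 = 0.40, a_23 = 270/675 = 0.40, a_33 = 33.75/675 = 0.05
I − A =
  [   0.80    -0.05    -0.40]
  [  -0.10     0.80    -0.40]
  [  -0.30    -0.35     0.95]
Cofactors of I−A, C_ij = (−1)^(i+j)·(minor ij) (rows/columns in the sector order above):
  C_11 = (0.80)(0.95) − (-0.40)(-0.35) = 0.6200
  C_12 = −[(-0.10)(0.95) − (-0.40)(-0.30)] = 0.2150
  C_13 = (-0.10)(-0.35) − (0.80)(-0.30) = 0.2750
  C_21 = −[(-0.05)(0.95) − (-0.40)(-0.35)] = 0.1875
  C_22 = (0.80)(0.95) − (-0.40)(-0.30) = 0.6400
  C_23 = −[(0.80)(-0.35) − (-0.05)(-0.30)] = 0.2950
  C_31 = (-0.05)(-0.40) − (-0.40)(0.80) = 0.3400
  C_32 = −[(0.80)(-0.40) − (-0.40)(-0.10)] = 0.3600
  C_33 = (0.80)(0.80) − (-0.05)(-0.10) = 0.6350
det(I−A) = Σ_j (I−A)_1j·C_1j = (0.80)(0.6200) + (-0.05)(0.2150) + (-0.40)(0.2750) = 0.37525
adj(I−A) = Cᵀ =
  [ 0.6200   0.1875   0.3400]
  [ 0.2150   0.6400   0.3600]
  [ 0.2750   0.2950   0.6350]
(I − A)⁻¹ = adj(I−A) / det(I−A) ≈
  [   1.6522     0.4997     0.9061]
  [   0.5730     1.7055     0.9594]
  [   0.7328     0.7861     1.6922]
Δx = (I − A)⁻¹ Δd with Δd having -60 in the Forestry component and 0 elsewhere.
So Δx_1 = L_13 · (-60), where L_13 = adj(I−A)_13 / det(I−A) = 0.3400 / 0.37525.
Δx_1 = 0.3400 × (-60) / 0.37525 = -20.40 / 0.37525 ≈ -54.36.

Δx_1 = -54.36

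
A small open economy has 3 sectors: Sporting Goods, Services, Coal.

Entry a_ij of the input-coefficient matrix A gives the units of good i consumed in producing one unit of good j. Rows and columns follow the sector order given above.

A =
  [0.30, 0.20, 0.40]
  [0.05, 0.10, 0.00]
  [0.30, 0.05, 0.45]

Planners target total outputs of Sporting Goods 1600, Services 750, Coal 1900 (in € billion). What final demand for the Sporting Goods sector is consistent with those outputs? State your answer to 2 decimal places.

I − A =
  [   0.70    -0.20    -0.40]
  [  -0.05     0.90     0.00]
  [  -0.30    -0.05     0.55]
d = (I − A) x:
  d_1 = (+0.70)·1600 + (-0.20)·750 + (-0.40)·1900 = 210.00
  d_2 = (-0.05)·1600 + (+0.90)·750 + (+0.00)·1900 = 595.00
  d_3 = (-0.30)·1600 + (-0.05)·750 + (+0.55)·1900 = 527.50

d_1 = 210.00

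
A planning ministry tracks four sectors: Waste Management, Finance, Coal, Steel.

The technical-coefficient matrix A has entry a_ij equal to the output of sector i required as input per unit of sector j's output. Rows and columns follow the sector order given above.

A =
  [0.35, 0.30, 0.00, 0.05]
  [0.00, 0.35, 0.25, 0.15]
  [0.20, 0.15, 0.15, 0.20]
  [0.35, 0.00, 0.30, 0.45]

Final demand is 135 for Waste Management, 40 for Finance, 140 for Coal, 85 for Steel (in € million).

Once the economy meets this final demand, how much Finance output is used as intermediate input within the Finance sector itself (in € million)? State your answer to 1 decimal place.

I − A =
  [   0.65    -0.30     0.00    -0.05]
  [   0.00     0.65    -0.25    -0.15]
  [  -0.20    -0.15     0.85    -0.20]
  [  -0.35     0.00    -0.30     0.55]
Compute the cofactors C_ij = (−1)^(i+j)·(3×3 minor ij) of I−A; the adjugate is their transpose:
adj(I−A) = Cᵀ =
  [ 0.237500   0.124500   0.064500   0.079000]
  [ 0.098625   0.247000   0.114250   0.117875]
  [ 0.124875   0.105000   0.205250   0.114625]
  [ 0.219250   0.136500   0.153000   0.319750]
det(I−A) = Σ_j (I−A)_1j·C_1j = (0.65)(0.237500) + (-0.30)(0.098625) + (0.00)(0.124875) + (-0.05)(0.219250) = 0.113825
(I − A)⁻¹ = adj(I−A) / det(I−A) ≈
  [   2.0865     1.0938     0.5667     0.6940]
  [   0.8665     2.1700     1.0037     1.0356]
  [   1.0971     0.9225     1.8032     1.0070]
  [   1.9262     1.1992     1.3442     2.8091]
First solve x = (I − A)⁻¹ d = adj(I−A)·d / det(I−A); in particular x_2 = (0.098625·135 + 0.247000·40 + 0.114250·140 + 0.117875·85) / 0.113825 = 49.20875 / 0.113825 ≈ 432.319.
Intermediate flow from 2 to 2: z_22 = a_22 · x_2 = 0.35 × 49.20875 / 0.113825 = 17.2230625 / 0.113825 ≈ 151.3.

z_22 = 151.3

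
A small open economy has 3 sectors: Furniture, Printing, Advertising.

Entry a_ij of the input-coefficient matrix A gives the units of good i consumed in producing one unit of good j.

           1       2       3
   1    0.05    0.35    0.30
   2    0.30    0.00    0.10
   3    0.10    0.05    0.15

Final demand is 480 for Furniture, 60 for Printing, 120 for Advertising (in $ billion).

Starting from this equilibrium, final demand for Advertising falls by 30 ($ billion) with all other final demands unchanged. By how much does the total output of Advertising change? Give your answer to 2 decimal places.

Δx_3 = -37.53

I − A =
  [   0.95    -0.35    -0.30]
  [  -0.30     1.00    -0.10]
  [  -0.10    -0.05     0.85]
Cofactors of I−A, C_ij = (−1)^(i+j)·(minor ij) (rows/columns in the sector order above):
  C_11 = (1.00)(0.85) − (-0.10)(-0.05) = 0.8450
  C_12 = −[(-0.30)(0.85) − (-0.10)(-0.10)] = 0.2650
  C_13 = (-0.30)(-0.05) − (1.00)(-0.10) = 0.1150
  C_21 = −[(-0.35)(0.85) − (-0.30)(-0.05)] = 0.3125
  C_22 = (0.95)(0.85) − (-0.30)(-0.10) = 0.7775
  C_23 = −[(0.95)(-0.05) − (-0.35)(-0.10)] = 0.0825
  C_31 = (-0.35)(-0.10) − (-0.30)(1.00) = 0.3350
  C_32 = −[(0.95)(-0.10) − (-0.30)(-0.30)] = 0.1850
  C_33 = (0.95)(1.00) − (-0.35)(-0.30) = 0.8450
det(I−A) = Σ_j (I−A)_1j·C_1j = (0.95)(0.8450) + (-0.35)(0.2650) + (-0.30)(0.1150) = 0.6755
adj(I−A) = Cᵀ =
  [ 0.8450   0.3125   0.3350]
  [ 0.2650   0.7775   0.1850]
  [ 0.1150   0.0825   0.8450]
(I − A)⁻¹ = adj(I−A) / det(I−A) ≈
  [   1.2509     0.4626     0.4959]
  [   0.3923     1.1510     0.2739]
  [   0.1702     0.1221     1.2509]
Δx = (I − A)⁻¹ Δd with Δd having -30 in the Advertising component and 0 elsewhere.
So Δx_3 = L_33 · (-30), where L_33 = adj(I−A)_33 / det(I−A) = 0.8450 / 0.6755.
Δx_3 = 0.8450 × (-30) / 0.6755 = -25.35 / 0.6755 ≈ -37.53.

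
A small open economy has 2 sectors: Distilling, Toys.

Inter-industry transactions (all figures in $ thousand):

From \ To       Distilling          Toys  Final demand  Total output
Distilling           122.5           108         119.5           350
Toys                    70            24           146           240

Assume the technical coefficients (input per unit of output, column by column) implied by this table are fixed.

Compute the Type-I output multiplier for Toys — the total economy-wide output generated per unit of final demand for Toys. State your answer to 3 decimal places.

m_T = 2.222

Technical coefficients a_ij = z_ij / X_j:
  a_DD = 122.5/350 = 0.35, a_TD = 70/350 = 0.20
  a_DT = 108/240 = 0.45, a_TT = 24/240 = 0.10
I − A =
  [   0.65    -0.45]
  [  -0.20     0.90]
det(I−A) = (0.65)(0.90) − (-0.45)(-0.20) = 0.4950
adj(I−A) = [[0.90, 0.45], [0.20, 0.65]]
(I − A)⁻¹ = adj(I−A) / det(I−A) ≈
  [   1.8182     0.9091]
  [   0.4040     1.3131]
The output multiplier for sector j is the column-j sum of the Leontief inverse (I − A)⁻¹ = adj(I−A) / det(I−A).
Column T of adj(I−A): (0.45, 0.65); det(I−A) = 0.4950.
m_T = (0.45 + 0.65) / 0.4950 = 1.10 / 0.4950 ≈ 2.222.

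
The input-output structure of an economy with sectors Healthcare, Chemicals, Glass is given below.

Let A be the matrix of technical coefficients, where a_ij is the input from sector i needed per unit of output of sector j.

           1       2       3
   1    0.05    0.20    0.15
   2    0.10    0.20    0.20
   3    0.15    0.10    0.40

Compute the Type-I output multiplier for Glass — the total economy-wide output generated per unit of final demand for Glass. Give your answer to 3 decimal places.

m_3 = 2.766

I − A =
  [   0.95    -0.20    -0.15]
  [  -0.10     0.80    -0.20]
  [  -0.15    -0.10     0.60]
Cofactors of I−A, C_ij = (−1)^(i+j)·(minor ij) (rows/columns in the sector order above):
  C_11 = (0.80)(0.60) − (-0.20)(-0.10) = 0.4600
  C_12 = −[(-0.10)(0.60) − (-0.20)(-0.15)] = 0.0900
  C_13 = (-0.10)(-0.10) − (0.80)(-0.15) = 0.1300
  C_21 = −[(-0.20)(0.60) − (-0.15)(-0.10)] = 0.1350
  C_22 = (0.95)(0.60) − (-0.15)(-0.15) = 0.5475
  C_23 = −[(0.95)(-0.10) − (-0.20)(-0.15)] = 0.1250
  C_31 = (-0.20)(-0.20) − (-0.15)(0.80) = 0.1600
  C_32 = −[(0.95)(-0.20) − (-0.15)(-0.10)] = 0.2050
  C_33 = (0.95)(0.80) − (-0.20)(-0.10) = 0.7400
det(I−A) = Σ_j (I−A)_1j·C_1j = (0.95)(0.4600) + (-0.20)(0.0900) + (-0.15)(0.1300) = 0.3995
adj(I−A) = Cᵀ =
  [ 0.4600   0.1350   0.1600]
  [ 0.0900   0.5475   0.2050]
  [ 0.1300   0.1250   0.7400]
(I − A)⁻¹ = adj(I−A) / det(I−A) ≈
  [   1.1514     0.3379     0.4005]
  [   0.2253     1.3705     0.5131]
  [   0.3254     0.3129     1.8523]
The output multiplier for sector j is the column-j sum of the Leontief inverse (I − A)⁻¹ = adj(I−A) / det(I−A).
Column 3 of adj(I−A): (0.1600, 0.2050, 0.7400); det(I−A) = 0.3995.
m_3 = (0.1600 + 0.2050 + 0.7400) / 0.3995 = 1.105 / 0.3995 ≈ 2.766.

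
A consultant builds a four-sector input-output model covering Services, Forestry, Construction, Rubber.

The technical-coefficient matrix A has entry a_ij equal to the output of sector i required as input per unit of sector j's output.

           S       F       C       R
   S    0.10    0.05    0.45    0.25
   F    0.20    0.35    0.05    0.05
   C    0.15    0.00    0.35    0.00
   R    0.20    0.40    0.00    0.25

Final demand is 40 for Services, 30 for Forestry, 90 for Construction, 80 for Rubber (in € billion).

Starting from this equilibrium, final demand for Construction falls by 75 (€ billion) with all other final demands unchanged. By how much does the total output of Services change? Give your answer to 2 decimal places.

I − A =
  [   0.90    -0.05    -0.45    -0.25]
  [  -0.20     0.65    -0.05    -0.05]
  [  -0.15     0.00     0.65     0.00]
  [  -0.20    -0.40     0.00     0.75]
Compute the cofactors C_ij = (−1)^(i+j)·(3×3 minor ij) of I−A; the adjugate is their transpose:
adj(I−A) = Cᵀ =
  [ 0.303875   0.089375   0.217250   0.107250]
  [ 0.109625   0.355625   0.103250   0.060250]
  [ 0.070125   0.020625   0.360250   0.024750]
  [ 0.139500   0.213500   0.113000   0.329500]
det(I−A) = Σ_j (I−A)_1j·C_1j = (0.90)(0.303875) + (-0.05)(0.109625) + (-0.45)(0.070125) + (-0.25)(0.139500) = 0.201575
(I − A)⁻¹ = adj(I−A) / det(I−A) ≈
  [   1.5075     0.4434     1.0778     0.5321]
  [   0.5438     1.7642     0.5122     0.2989]
  [   0.3479     0.1023     1.7872     0.1228]
  [   0.6921     1.0592     0.5606     1.6346]
Δx = (I − A)⁻¹ Δd with Δd having -75 in the Construction component and 0 elsewhere.
So Δx_S = L_SC · (-75), where L_SC = adj(I−A)_SC / det(I−A) = 0.217250 / 0.201575.
Δx_S = 0.217250 × (-75) / 0.201575 = -16.29375 / 0.201575 ≈ -80.83.

Δx_S = -80.83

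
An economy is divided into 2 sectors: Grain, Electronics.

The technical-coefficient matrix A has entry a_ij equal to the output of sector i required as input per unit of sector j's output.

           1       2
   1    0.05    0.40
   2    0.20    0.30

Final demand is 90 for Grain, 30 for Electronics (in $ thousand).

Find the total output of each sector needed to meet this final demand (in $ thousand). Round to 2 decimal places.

x_1 = 128.21, x_2 = 79.49

I − A =
  [   0.95    -0.40]
  [  -0.20     0.70]
det(I−A) = (0.95)(0.70) − (-0.40)(-0.20) = 0.5850
adj(I−A) = [[0.70, 0.40], [0.20, 0.95]]
(I − A)⁻¹ = adj(I−A) / det(I−A) ≈
  [   1.1966     0.6838]
  [   0.3419     1.6239]
x = (I − A)⁻¹ d = adj(I−A)·d / det(I−A), with det(I−A) = 0.5850:
  x_1 = (0.70·90 + 0.40·30) / 0.5850 = 75.00 / 0.5850 ≈ 128.21
  x_2 = (0.20·90 + 0.95·30) / 0.5850 = 46.50 / 0.5850 ≈ 79.49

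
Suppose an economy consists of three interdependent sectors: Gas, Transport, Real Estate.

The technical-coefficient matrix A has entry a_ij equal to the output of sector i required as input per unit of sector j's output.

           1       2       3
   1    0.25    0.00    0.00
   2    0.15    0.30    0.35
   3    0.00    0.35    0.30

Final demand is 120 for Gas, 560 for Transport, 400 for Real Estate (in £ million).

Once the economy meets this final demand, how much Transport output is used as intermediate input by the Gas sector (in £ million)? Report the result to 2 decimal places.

I − A =
  [   0.75     0.00     0.00]
  [  -0.15     0.70    -0.35]
  [   0.00    -0.35     0.70]
Cofactors of I−A, C_ij = (−1)^(i+j)·(minor ij) (rows/columns in the sector order above):
  C_11 = (0.70)(0.70) − (-0.35)(-0.35) = 0.3675
  C_12 = −[(-0.15)(0.70) − (-0.35)(0.00)] = 0.1050
  C_13 = (-0.15)(-0.35) − (0.70)(0.00) = 0.0525
  C_21 = −[(0.00)(0.70) − (0.00)(-0.35)] = 0.0000
  C_22 = (0.75)(0.70) − (0.00)(0.00) = 0.5250
  C_23 = −[(0.75)(-0.35) − (0.00)(0.00)] = 0.2625
  C_31 = (0.00)(-0.35) − (0.00)(0.70) = 0.0000
  C_32 = −[(0.75)(-0.35) − (0.00)(-0.15)] = 0.2625
  C_33 = (0.75)(0.70) − (0.00)(-0.15) = 0.5250
det(I−A) = Σ_j (I−A)_1j·C_1j = (0.75)(0.3675) + (0.00)(0.1050) + (0.00)(0.0525) = 0.275625
adj(I−A) = Cᵀ =
  [ 0.3675   0.0000   0.0000]
  [ 0.1050   0.5250   0.2625]
  [ 0.0525   0.2625   0.5250]
(I − A)⁻¹ = adj(I−A) / det(I−A) ≈
  [   1.3333     0.0000     0.0000]
  [   0.3810     1.9048     0.9524]
  [   0.1905     0.9524     1.9048]
First solve x = (I − A)⁻¹ d = adj(I−A)·d / det(I−A); in particular x_1 = (0.3675·120 + 0.0000·560 + 0.0000·400) / 0.275625 = 44.10 / 0.275625 = 160.0000.
Intermediate flow from 2 to 1: z_21 = a_21 · x_1 = 0.15 × 44.10 / 0.275625 = 6.615 / 0.275625 = 24.00.

z_21 = 24.00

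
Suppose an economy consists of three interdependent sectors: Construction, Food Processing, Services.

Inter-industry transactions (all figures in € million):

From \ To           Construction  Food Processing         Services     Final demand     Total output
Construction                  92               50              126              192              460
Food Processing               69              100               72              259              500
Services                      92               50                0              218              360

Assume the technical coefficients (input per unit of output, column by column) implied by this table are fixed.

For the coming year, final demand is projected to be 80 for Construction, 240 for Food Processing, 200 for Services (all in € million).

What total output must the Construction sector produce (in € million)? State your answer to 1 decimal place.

x_1 = 284.7

Technical coefficients a_ij = z_ij / X_j:
  a_11 = 92/460 = 0.20, a_21 = 69/460 = 0.15, a_31 = 92/460 = 0.20
  a_12 = 50/500 = 0.10, a_22 = 100/500 = 0.20, a_32 = 50/500 = 0.10
  a_13 = 126/360 = 0.35, a_23 = 72/360 = 0.20, a_33 = 0/360 = 0.00
I − A =
  [   0.80    -0.10    -0.35]
  [  -0.15     0.80    -0.20]
  [  -0.20    -0.10     1.00]
Cofactors of I−A, C_ij = (−1)^(i+j)·(minor ij) (rows/columns in the sector order above):
  C_11 = (0.80)(1.00) − (-0.20)(-0.10) = 0.7800
  C_12 = −[(-0.15)(1.00) − (-0.20)(-0.20)] = 0.1900
  C_13 = (-0.15)(-0.10) − (0.80)(-0.20) = 0.1750
  C_21 = −[(-0.10)(1.00) − (-0.35)(-0.10)] = 0.1350
  C_22 = (0.80)(1.00) − (-0.35)(-0.20) = 0.7300
  C_23 = −[(0.80)(-0.10) − (-0.10)(-0.20)] = 0.1000
  C_31 = (-0.10)(-0.20) − (-0.35)(0.80) = 0.3000
  C_32 = −[(0.80)(-0.20) − (-0.35)(-0.15)] = 0.2125
  C_33 = (0.80)(0.80) − (-0.10)(-0.15) = 0.6250
det(I−A) = Σ_j (I−A)_1j·C_1j = (0.80)(0.7800) + (-0.10)(0.1900) + (-0.35)(0.1750) = 0.54375
adj(I−A) = Cᵀ =
  [ 0.7800   0.1350   0.3000]
  [ 0.1900   0.7300   0.2125]
  [ 0.1750   0.1000   0.6250]
(I − A)⁻¹ = adj(I−A) / det(I−A) ≈
  [   1.4345     0.2483     0.5517]
  [   0.3494     1.3425     0.3908]
  [   0.3218     0.1839     1.1494]
x = (I − A)⁻¹ d = adj(I−A)·d / det(I−A), with det(I−A) = 0.54375:
  x_1 = (0.7800·80 + 0.1350·240 + 0.3000·200) / 0.54375 = 154.80 / 0.54375 ≈ 284.7
  x_2 = (0.1900·80 + 0.7300·240 + 0.2125·200) / 0.54375 = 232.90 / 0.54375 ≈ 428.3
  x_3 = (0.1750·80 + 0.1000·240 + 0.6250·200) / 0.54375 = 163.00 / 0.54375 ≈ 299.8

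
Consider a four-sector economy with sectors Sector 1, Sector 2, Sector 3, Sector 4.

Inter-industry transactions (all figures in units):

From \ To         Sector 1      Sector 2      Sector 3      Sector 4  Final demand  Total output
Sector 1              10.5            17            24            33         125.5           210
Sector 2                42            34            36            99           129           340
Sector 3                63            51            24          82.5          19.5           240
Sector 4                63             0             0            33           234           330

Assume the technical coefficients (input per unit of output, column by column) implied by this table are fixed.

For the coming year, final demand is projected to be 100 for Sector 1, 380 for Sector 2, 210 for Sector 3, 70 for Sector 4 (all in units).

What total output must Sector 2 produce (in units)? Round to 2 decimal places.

x_2 = 586.67

Technical coefficients a_ij = z_ij / X_j:
  a_11 = 10.5/210 = 0.05, a_21 = 42/210 = 0.20, a_31 = 63/210 = 0.30, a_41 = 63/210 = 0.30
  a_12 = 17/340 = 0.05, a_22 = 34/340 = 0.10, a_32 = 51/340 = 0.15, a_42 = 0/340 = 0.00
  a_13 = 24/240 = 0.10, a_23 = 36/240 = 0.15, a_33 = 24/240 = 0.10, a_43 = 0/240 = 0.00
  a_14 = 33/330 = 0.10, a_24 = 99/330 = 0.30, a_34 = 82.5/330 = 0.25, a_44 = 33/330 = 0.10
I − A =
  [   0.95    -0.05    -0.10    -0.10]
  [  -0.20     0.90    -0.15    -0.30]
  [  -0.30    -0.15     0.90    -0.25]
  [  -0.30     0.00     0.00     0.90]
Compute the cofactors C_ij = (−1)^(i+j)·(3×3 minor ij) of I−A; the adjugate is their transpose:
adj(I−A) = Cᵀ =
  [ 0.708750   0.054000   0.087750   0.121125]
  [ 0.294750   0.708000   0.150750   0.310625]
  [ 0.351000   0.141000   0.729000   0.288500]
  [ 0.236250   0.018000   0.029250   0.706875]
det(I−A) = Σ_j (I−A)_1j·C_1j = (0.95)(0.708750) + (-0.05)(0.294750) + (-0.10)(0.351000) + (-0.10)(0.236250) = 0.59985
(I − A)⁻¹ = adj(I−A) / det(I−A) ≈
  [   1.1815     0.0900     0.1463     0.2019]
  [   0.4914     1.1803     0.2513     0.5178]
  [   0.5851     0.2351     1.2153     0.4810]
  [   0.3938     0.0300     0.0488     1.1784]
x = (I − A)⁻¹ d = adj(I−A)·d / det(I−A), with det(I−A) = 0.59985:
  x_1 = (0.708750·100 + 0.054000·380 + 0.087750·210 + 0.121125·70) / 0.59985 = 118.30125 / 0.59985 ≈ 197.22
  x_2 = (0.294750·100 + 0.708000·380 + 0.150750·210 + 0.310625·70) / 0.59985 = 351.91625 / 0.59985 ≈ 586.67
  x_3 = (0.351000·100 + 0.141000·380 + 0.729000·210 + 0.288500·70) / 0.59985 = 261.965 / 0.59985 ≈ 436.72
  x_4 = (0.236250·100 + 0.018000·380 + 0.029250·210 + 0.706875·70) / 0.59985 = 86.08875 / 0.59985 ≈ 143.52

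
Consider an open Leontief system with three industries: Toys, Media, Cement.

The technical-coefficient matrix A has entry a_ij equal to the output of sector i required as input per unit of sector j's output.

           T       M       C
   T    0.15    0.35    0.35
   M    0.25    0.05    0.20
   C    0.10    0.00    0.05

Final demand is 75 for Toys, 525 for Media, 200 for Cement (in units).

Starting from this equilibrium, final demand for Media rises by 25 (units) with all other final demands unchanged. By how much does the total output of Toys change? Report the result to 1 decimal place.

Δx_T = 12.9

I − A =
  [   0.85    -0.35    -0.35]
  [  -0.25     0.95    -0.20]
  [  -0.10     0.00     0.95]
Cofactors of I−A, C_ij = (−1)^(i+j)·(minor ij) (rows/columns in the sector order above):
  C_11 = (0.95)(0.95) − (-0.20)(0.00) = 0.9025
  C_12 = −[(-0.25)(0.95) − (-0.20)(-0.10)] = 0.2575
  C_13 = (-0.25)(0.00) − (0.95)(-0.10) = 0.0950
  C_21 = −[(-0.35)(0.95) − (-0.35)(0.00)] = 0.3325
  C_22 = (0.85)(0.95) − (-0.35)(-0.10) = 0.7725
  C_23 = −[(0.85)(0.00) − (-0.35)(-0.10)] = 0.0350
  C_31 = (-0.35)(-0.20) − (-0.35)(0.95) = 0.4025
  C_32 = −[(0.85)(-0.20) − (-0.35)(-0.25)] = 0.2575
  C_33 = (0.85)(0.95) − (-0.35)(-0.25) = 0.7200
det(I−A) = Σ_j (I−A)_1j·C_1j = (0.85)(0.9025) + (-0.35)(0.2575) + (-0.35)(0.0950) = 0.64375
adj(I−A) = Cᵀ =
  [ 0.9025   0.3325   0.4025]
  [ 0.2575   0.7725   0.2575]
  [ 0.0950   0.0350   0.7200]
(I − A)⁻¹ = adj(I−A) / det(I−A) ≈
  [   1.4019     0.5165     0.6252]
  [   0.4000     1.2000     0.4000]
  [   0.1476     0.0544     1.1184]
Δx = (I − A)⁻¹ Δd with Δd having +25 in the Media component and 0 elsewhere.
So Δx_T = L_TM · (+25), where L_TM = adj(I−A)_TM / det(I−A) = 0.3325 / 0.64375.
Δx_T = 0.3325 × (+25) / 0.64375 = 8.3125 / 0.64375 ≈ 12.9.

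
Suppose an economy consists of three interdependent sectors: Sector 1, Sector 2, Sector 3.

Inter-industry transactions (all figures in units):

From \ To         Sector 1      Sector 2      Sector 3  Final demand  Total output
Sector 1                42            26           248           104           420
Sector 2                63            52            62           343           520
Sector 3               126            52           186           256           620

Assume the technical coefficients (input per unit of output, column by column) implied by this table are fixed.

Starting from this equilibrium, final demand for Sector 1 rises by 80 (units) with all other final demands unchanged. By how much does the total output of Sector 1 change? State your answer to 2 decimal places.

Technical coefficients a_ij = z_ij / X_j:
  a_11 = 42/420 = 0.10, a_21 = 63/420 = 0.15, a_31 = 126/420 = 0.30
  a_12 = 26/520 = 0.05, a_22 = 52/520 = 0.10, a_32 = 52/520 = 0.10
  a_13 = 248/620 = 0.40, a_23 = 62/620 = 0.10, a_33 = 186/620 = 0.30
I − A =
  [   0.90    -0.05    -0.40]
  [  -0.15     0.90    -0.10]
  [  -0.30    -0.10     0.70]
Cofactors of I−A, C_ij = (−1)^(i+j)·(minor ij) (rows/columns in the sector order above):
  C_11 = (0.90)(0.70) − (-0.10)(-0.10) = 0.6200
  C_12 = −[(-0.15)(0.70) − (-0.10)(-0.30)] = 0.1350
  C_13 = (-0.15)(-0.10) − (0.90)(-0.30) = 0.2850
  C_21 = −[(-0.05)(0.70) − (-0.40)(-0.10)] = 0.0750
  C_22 = (0.90)(0.70) − (-0.40)(-0.30) = 0.5100
  C_23 = −[(0.90)(-0.10) − (-0.05)(-0.30)] = 0.1050
  C_31 = (-0.05)(-0.10) − (-0.40)(0.90) = 0.3650
  C_32 = −[(0.90)(-0.10) − (-0.40)(-0.15)] = 0.1500
  C_33 = (0.90)(0.90) − (-0.05)(-0.15) = 0.8025
det(I−A) = Σ_j (I−A)_1j·C_1j = (0.90)(0.6200) + (-0.05)(0.1350) + (-0.40)(0.2850) = 0.43725
adj(I−A) = Cᵀ =
  [ 0.6200   0.0750   0.3650]
  [ 0.1350   0.5100   0.1500]
  [ 0.2850   0.1050   0.8025]
(I − A)⁻¹ = adj(I−A) / det(I−A) ≈
  [   1.4180     0.1715     0.8348]
  [   0.3087     1.1664     0.3431]
  [   0.6518     0.2401     1.8353]
Δx = (I − A)⁻¹ Δd with Δd having +80 in the Sector 1 component and 0 elsewhere.
So Δx_1 = L_11 · (+80), where L_11 = adj(I−A)_11 / det(I−A) = 0.6200 / 0.43725.
Δx_1 = 0.6200 × (+80) / 0.43725 = 49.60 / 0.43725 ≈ 113.44.

Δx_1 = 113.44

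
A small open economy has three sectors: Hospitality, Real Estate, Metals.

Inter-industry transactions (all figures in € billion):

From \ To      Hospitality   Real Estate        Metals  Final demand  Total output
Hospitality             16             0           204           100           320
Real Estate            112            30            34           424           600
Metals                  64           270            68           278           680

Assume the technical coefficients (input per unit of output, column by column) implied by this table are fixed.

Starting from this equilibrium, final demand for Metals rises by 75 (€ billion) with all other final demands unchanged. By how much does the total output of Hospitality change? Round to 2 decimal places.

Δx_1 = 31.13

Technical coefficients a_ij = z_ij / X_j:
  a_11 = 16/320 = 0.05, a_21 = 112/320 = 0.35, a_31 = 64/320 = 0.20
  a_12 = 0/600 = 0.00, a_22 = 30/600 = 0.05, a_32 = 270/600 = 0.45
  a_13 = 204/680 = 0.30, a_23 = 34/680 = 0.05, a_33 = 68/680 = 0.10
I − A =
  [   0.95     0.00    -0.30]
  [  -0.35     0.95    -0.05]
  [  -0.20    -0.45     0.90]
Cofactors of I−A, C_ij = (−1)^(i+j)·(minor ij) (rows/columns in the sector order above):
  C_11 = (0.95)(0.90) − (-0.05)(-0.45) = 0.8325
  C_12 = −[(-0.35)(0.90) − (-0.05)(-0.20)] = 0.3250
  C_13 = (-0.35)(-0.45) − (0.95)(-0.20) = 0.3475
  C_21 = −[(0.00)(0.90) − (-0.30)(-0.45)] = 0.1350
  C_22 = (0.95)(0.90) − (-0.30)(-0.20) = 0.7950
  C_23 = −[(0.95)(-0.45) − (0.00)(-0.20)] = 0.4275
  C_31 = (0.00)(-0.05) − (-0.30)(0.95) = 0.2850
  C_32 = −[(0.95)(-0.05) − (-0.30)(-0.35)] = 0.1525
  C_33 = (0.95)(0.95) − (0.00)(-0.35) = 0.9025
det(I−A) = Σ_j (I−A)_1j·C_1j = (0.95)(0.8325) + (0.00)(0.3250) + (-0.30)(0.3475) = 0.686625
adj(I−A) = Cᵀ =
  [ 0.8325   0.1350   0.2850]
  [ 0.3250   0.7950   0.1525]
  [ 0.3475   0.4275   0.9025]
(I − A)⁻¹ = adj(I−A) / det(I−A) ≈
  [   1.2125     0.1966     0.4151]
  [   0.4733     1.1578     0.2221]
  [   0.5061     0.6226     1.3144]
Δx = (I − A)⁻¹ Δd with Δd having +75 in the Metals component and 0 elsewhere.
So Δx_1 = L_13 · (+75), where L_13 = adj(I−A)_13 / det(I−A) = 0.2850 / 0.686625.
Δx_1 = 0.2850 × (+75) / 0.686625 = 21.375 / 0.686625 ≈ 31.13.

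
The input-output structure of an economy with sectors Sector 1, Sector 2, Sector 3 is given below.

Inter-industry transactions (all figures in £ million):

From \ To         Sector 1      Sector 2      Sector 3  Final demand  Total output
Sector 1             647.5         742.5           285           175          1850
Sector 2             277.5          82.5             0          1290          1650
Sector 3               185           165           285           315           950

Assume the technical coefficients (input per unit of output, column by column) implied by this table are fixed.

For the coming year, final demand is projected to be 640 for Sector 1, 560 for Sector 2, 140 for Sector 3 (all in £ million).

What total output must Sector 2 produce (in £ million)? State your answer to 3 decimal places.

x_2 = 884.943

Technical coefficients a_ij = z_ij / X_j:
  a_11 = 647.5/1850 = 0.35, a_21 = 277.5/1850 = 0.15, a_31 = 185/1850 = 0.10
  a_12 = 742.5/1650 = 0.45, a_22 = 82.5/1650 = 0.05, a_32 = 165/1650 = 0.10
  a_13 = 285/950 = 0.30, a_23 = 0/950 = 0.00, a_33 = 285/950 = 0.30
I − A =
  [   0.65    -0.45    -0.30]
  [  -0.15     0.95     0.00]
  [  -0.10    -0.10     0.70]
Cofactors of I−A, C_ij = (−1)^(i+j)·(minor ij) (rows/columns in the sector order above):
  C_11 = (0.95)(0.70) − (0.00)(-0.10) = 0.6650
  C_12 = −[(-0.15)(0.70) − (0.00)(-0.10)] = 0.1050
  C_13 = (-0.15)(-0.10) − (0.95)(-0.10) = 0.1100
  C_21 = −[(-0.45)(0.70) − (-0.30)(-0.10)] = 0.3450
  C_22 = (0.65)(0.70) − (-0.30)(-0.10) = 0.4250
  C_23 = −[(0.65)(-0.10) − (-0.45)(-0.10)] = 0.1100
  C_31 = (-0.45)(0.00) − (-0.30)(0.95) = 0.2850
  C_32 = −[(0.65)(0.00) − (-0.30)(-0.15)] = 0.0450
  C_33 = (0.65)(0.95) − (-0.45)(-0.15) = 0.5500
det(I−A) = Σ_j (I−A)_1j·C_1j = (0.65)(0.6650) + (-0.45)(0.1050) + (-0.30)(0.1100) = 0.3520
adj(I−A) = Cᵀ =
  [ 0.6650   0.3450   0.2850]
  [ 0.1050   0.4250   0.0450]
  [ 0.1100   0.1100   0.5500]
(I − A)⁻¹ = adj(I−A) / det(I−A) ≈
  [   1.8892     0.9801     0.8097]
  [   0.2983     1.2074     0.1278]
  [   0.3125     0.3125     1.5625]
x = (I − A)⁻¹ d = adj(I−A)·d / det(I−A), with det(I−A) = 0.3520:
  x_1 = (0.6650·640 + 0.3450·560 + 0.2850·140) / 0.3520 = 658.70 / 0.3520 ≈ 1871.307
  x_2 = (0.1050·640 + 0.4250·560 + 0.0450·140) / 0.3520 = 311.50 / 0.3520 ≈ 884.943
  x_3 = (0.1100·640 + 0.1100·560 + 0.5500·140) / 0.3520 = 209.00 / 0.3520 = 593.750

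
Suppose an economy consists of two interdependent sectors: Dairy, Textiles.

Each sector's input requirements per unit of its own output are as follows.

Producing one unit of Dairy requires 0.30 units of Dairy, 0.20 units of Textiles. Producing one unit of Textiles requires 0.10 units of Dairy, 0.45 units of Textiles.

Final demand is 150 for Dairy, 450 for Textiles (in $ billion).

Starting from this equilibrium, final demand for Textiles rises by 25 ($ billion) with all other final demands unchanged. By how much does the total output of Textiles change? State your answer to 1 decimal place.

I − A =
  [   0.70    -0.10]
  [  -0.20     0.55]
det(I−A) = (0.70)(0.55) − (-0.10)(-0.20) = 0.3650
adj(I−A) = [[0.55, 0.10], [0.20, 0.70]]
(I − A)⁻¹ = adj(I−A) / det(I−A) ≈
  [   1.5068     0.2740]
  [   0.5479     1.9178]
Δx = (I − A)⁻¹ Δd with Δd having +25 in the Textiles component and 0 elsewhere.
So Δx_2 = L_22 · (+25), where L_22 = adj(I−A)_22 / det(I−A) = 0.70 / 0.3650.
Δx_2 = 0.70 × (+25) / 0.3650 = 17.50 / 0.3650 ≈ 47.9.

Δx_2 = 47.9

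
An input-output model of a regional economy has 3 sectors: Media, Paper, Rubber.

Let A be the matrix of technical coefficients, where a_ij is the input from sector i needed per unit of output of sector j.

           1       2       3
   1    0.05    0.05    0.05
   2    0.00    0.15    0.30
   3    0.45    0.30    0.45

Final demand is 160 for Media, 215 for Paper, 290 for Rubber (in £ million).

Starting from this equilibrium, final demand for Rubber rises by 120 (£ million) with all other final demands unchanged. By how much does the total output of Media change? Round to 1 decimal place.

Δx_1 = 20.7

I − A =
  [   0.95    -0.05    -0.05]
  [   0.00     0.85    -0.30]
  [  -0.45    -0.30     0.55]
Cofactors of I−A, C_ij = (−1)^(i+j)·(minor ij) (rows/columns in the sector order above):
  C_11 = (0.85)(0.55) − (-0.30)(-0.30) = 0.3775
  C_12 = −[(0.00)(0.55) − (-0.30)(-0.45)] = 0.1350
  C_13 = (0.00)(-0.30) − (0.85)(-0.45) = 0.3825
  C_21 = −[(-0.05)(0.55) − (-0.05)(-0.30)] = 0.0425
  C_22 = (0.95)(0.55) − (-0.05)(-0.45) = 0.5000
  C_23 = −[(0.95)(-0.30) − (-0.05)(-0.45)] = 0.3075
  C_31 = (-0.05)(-0.30) − (-0.05)(0.85) = 0.0575
  C_32 = −[(0.95)(-0.30) − (-0.05)(0.00)] = 0.2850
  C_33 = (0.95)(0.85) − (-0.05)(0.00) = 0.8075
det(I−A) = Σ_j (I−A)_1j·C_1j = (0.95)(0.3775) + (-0.05)(0.1350) + (-0.05)(0.3825) = 0.33275
adj(I−A) = Cᵀ =
  [ 0.3775   0.0425   0.0575]
  [ 0.1350   0.5000   0.2850]
  [ 0.3825   0.3075   0.8075]
(I − A)⁻¹ = adj(I−A) / det(I−A) ≈
  [   1.1345     0.1277     0.1728]
  [   0.4057     1.5026     0.8565]
  [   1.1495     0.9241     2.4267]
Δx = (I − A)⁻¹ Δd with Δd having +120 in the Rubber component and 0 elsewhere.
So Δx_1 = L_13 · (+120), where L_13 = adj(I−A)_13 / det(I−A) = 0.0575 / 0.33275.
Δx_1 = 0.0575 × (+120) / 0.33275 = 6.90 / 0.33275 ≈ 20.7.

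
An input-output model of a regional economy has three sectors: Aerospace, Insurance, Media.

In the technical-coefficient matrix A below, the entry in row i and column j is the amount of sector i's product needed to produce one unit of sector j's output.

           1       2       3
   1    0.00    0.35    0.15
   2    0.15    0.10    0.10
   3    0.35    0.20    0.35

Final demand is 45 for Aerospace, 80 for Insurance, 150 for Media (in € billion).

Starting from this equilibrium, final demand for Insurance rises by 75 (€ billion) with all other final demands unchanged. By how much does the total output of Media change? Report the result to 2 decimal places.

I − A =
  [   1.00    -0.35    -0.15]
  [  -0.15     0.90    -0.10]
  [  -0.35    -0.20     0.65]
Cofactors of I−A, C_ij = (−1)^(i+j)·(minor ij) (rows/columns in the sector order above):
  C_11 = (0.90)(0.65) − (-0.10)(-0.20) = 0.5650
  C_12 = −[(-0.15)(0.65) − (-0.10)(-0.35)] = 0.1325
  C_13 = (-0.15)(-0.20) − (0.90)(-0.35) = 0.3450
  C_21 = −[(-0.35)(0.65) − (-0.15)(-0.20)] = 0.2575
  C_22 = (1.00)(0.65) − (-0.15)(-0.35) = 0.5975
  C_23 = −[(1.00)(-0.20) − (-0.35)(-0.35)] = 0.3225
  C_31 = (-0.35)(-0.10) − (-0.15)(0.90) = 0.1700
  C_32 = −[(1.00)(-0.10) − (-0.15)(-0.15)] = 0.1225
  C_33 = (1.00)(0.90) − (-0.35)(-0.15) = 0.8475
det(I−A) = Σ_j (I−A)_1j·C_1j = (1.00)(0.5650) + (-0.35)(0.1325) + (-0.15)(0.3450) = 0.466875
adj(I−A) = Cᵀ =
  [ 0.5650   0.2575   0.1700]
  [ 0.1325   0.5975   0.1225]
  [ 0.3450   0.3225   0.8475]
(I − A)⁻¹ = adj(I−A) / det(I−A) ≈
  [   1.2102     0.5515     0.3641]
  [   0.2838     1.2798     0.2624]
  [   0.7390     0.6908     1.8153]
Δx = (I − A)⁻¹ Δd with Δd having +75 in the Insurance component and 0 elsewhere.
So Δx_3 = L_32 · (+75), where L_32 = adj(I−A)_32 / det(I−A) = 0.3225 / 0.466875.
Δx_3 = 0.3225 × (+75) / 0.466875 = 24.1875 / 0.466875 ≈ 51.81.

Δx_3 = 51.81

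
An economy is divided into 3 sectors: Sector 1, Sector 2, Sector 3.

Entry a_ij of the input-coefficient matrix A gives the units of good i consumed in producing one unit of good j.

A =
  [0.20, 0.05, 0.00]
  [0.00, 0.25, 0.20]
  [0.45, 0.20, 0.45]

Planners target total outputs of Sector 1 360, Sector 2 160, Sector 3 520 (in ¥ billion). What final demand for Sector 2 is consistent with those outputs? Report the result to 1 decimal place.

d_2 = 16.0

I − A =
  [   0.80    -0.05     0.00]
  [   0.00     0.75    -0.20]
  [  -0.45    -0.20     0.55]
d = (I − A) x:
  d_1 = (+0.80)·360 + (-0.05)·160 + (+0.00)·520 = 280.0
  d_2 = (+0.00)·360 + (+0.75)·160 + (-0.20)·520 = 16.0
  d_3 = (-0.45)·360 + (-0.20)·160 + (+0.55)·520 = 92.0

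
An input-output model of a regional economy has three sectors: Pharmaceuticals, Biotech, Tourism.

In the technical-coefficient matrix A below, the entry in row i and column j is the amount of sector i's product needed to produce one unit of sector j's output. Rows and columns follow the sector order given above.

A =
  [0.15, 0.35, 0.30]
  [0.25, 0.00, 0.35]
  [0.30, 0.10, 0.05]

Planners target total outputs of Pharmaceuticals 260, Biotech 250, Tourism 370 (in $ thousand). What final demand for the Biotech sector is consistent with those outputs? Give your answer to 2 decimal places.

I − A =
  [   0.85    -0.35    -0.30]
  [  -0.25     1.00    -0.35]
  [  -0.30    -0.10     0.95]
d = (I − A) x:
  d_1 = (+0.85)·260 + (-0.35)·250 + (-0.30)·370 = 22.50
  d_2 = (-0.25)·260 + (+1.00)·250 + (-0.35)·370 = 55.50
  d_3 = (-0.30)·260 + (-0.10)·250 + (+0.95)·370 = 248.50

d_2 = 55.50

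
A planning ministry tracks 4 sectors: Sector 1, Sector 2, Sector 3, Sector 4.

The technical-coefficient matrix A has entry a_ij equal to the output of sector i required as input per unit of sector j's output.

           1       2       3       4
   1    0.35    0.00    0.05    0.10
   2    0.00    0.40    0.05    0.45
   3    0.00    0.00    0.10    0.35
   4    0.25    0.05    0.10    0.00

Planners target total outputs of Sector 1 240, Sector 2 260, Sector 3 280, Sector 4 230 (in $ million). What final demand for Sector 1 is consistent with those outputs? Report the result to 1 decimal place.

I − A =
  [   0.65     0.00    -0.05    -0.10]
  [   0.00     0.60    -0.05    -0.45]
  [   0.00     0.00     0.90    -0.35]
  [  -0.25    -0.05    -0.10     1.00]
d = (I − A) x:
  d_1 = (+0.65)·240 + (+0.00)·260 + (-0.05)·280 + (-0.10)·230 = 119.0
  d_2 = (+0.00)·240 + (+0.60)·260 + (-0.05)·280 + (-0.45)·230 = 38.5
  d_3 = (+0.00)·240 + (+0.00)·260 + (+0.90)·280 + (-0.35)·230 = 171.5
  d_4 = (-0.25)·240 + (-0.05)·260 + (-0.10)·280 + (+1.00)·230 = 129.0

d_1 = 119.0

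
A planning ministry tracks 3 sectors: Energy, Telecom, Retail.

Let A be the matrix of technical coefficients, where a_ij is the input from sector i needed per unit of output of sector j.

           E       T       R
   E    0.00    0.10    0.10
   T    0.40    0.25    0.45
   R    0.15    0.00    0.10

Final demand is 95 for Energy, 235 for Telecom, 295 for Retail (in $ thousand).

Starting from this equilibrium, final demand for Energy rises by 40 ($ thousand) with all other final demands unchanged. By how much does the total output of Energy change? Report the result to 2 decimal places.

I − A =
  [   1.00    -0.10    -0.10]
  [  -0.40     0.75    -0.45]
  [  -0.15     0.00     0.90]
Cofactors of I−A, C_ij = (−1)^(i+j)·(minor ij) (rows/columns in the sector order above):
  C_11 = (0.75)(0.90) − (-0.45)(0.00) = 0.6750
  C_12 = −[(-0.40)(0.90) − (-0.45)(-0.15)] = 0.4275
  C_13 = (-0.40)(0.00) − (0.75)(-0.15) = 0.1125
  C_21 = −[(-0.10)(0.90) − (-0.10)(0.00)] = 0.0900
  C_22 = (1.00)(0.90) − (-0.10)(-0.15) = 0.8850
  C_23 = −[(1.00)(0.00) − (-0.10)(-0.15)] = 0.0150
  C_31 = (-0.10)(-0.45) − (-0.10)(0.75) = 0.1200
  C_32 = −[(1.00)(-0.45) − (-0.10)(-0.40)] = 0.4900
  C_33 = (1.00)(0.75) − (-0.10)(-0.40) = 0.7100
det(I−A) = Σ_j (I−A)_1j·C_1j = (1.00)(0.6750) + (-0.10)(0.4275) + (-0.10)(0.1125) = 0.6210
adj(I−A) = Cᵀ =
  [ 0.6750   0.0900   0.1200]
  [ 0.4275   0.8850   0.4900]
  [ 0.1125   0.0150   0.7100]
(I − A)⁻¹ = adj(I−A) / det(I−A) ≈
  [   1.0870     0.1449     0.1932]
  [   0.6884     1.4251     0.7890]
  [   0.1812     0.0242     1.1433]
Δx = (I − A)⁻¹ Δd with Δd having +40 in the Energy component and 0 elsewhere.
So Δx_E = L_EE · (+40), where L_EE = adj(I−A)_EE / det(I−A) = 0.6750 / 0.6210.
Δx_E = 0.6750 × (+40) / 0.6210 = 27.00 / 0.6210 ≈ 43.48.

Δx_E = 43.48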